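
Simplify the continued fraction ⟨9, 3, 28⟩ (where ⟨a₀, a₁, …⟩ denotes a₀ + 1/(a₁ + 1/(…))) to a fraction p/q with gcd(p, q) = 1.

793/85

a_0 = 9: 9/1
a_1 = 3: 28/3
a_2 = 28: 793/85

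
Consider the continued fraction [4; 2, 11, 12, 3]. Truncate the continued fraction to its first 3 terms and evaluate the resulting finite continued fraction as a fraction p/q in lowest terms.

103/23

Start with 11.
2 + 1/(11/1) = 2 + 1/11 = 23/11
4 + 1/(23/11) = 4 + 11/23 = 103/23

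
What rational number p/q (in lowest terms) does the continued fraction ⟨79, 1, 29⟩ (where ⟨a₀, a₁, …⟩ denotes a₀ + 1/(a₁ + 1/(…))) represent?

Compute successive convergents:
a_0 = 79: 79/1
a_1 = 1: 80/1
a_2 = 29: 2399/30

2399/30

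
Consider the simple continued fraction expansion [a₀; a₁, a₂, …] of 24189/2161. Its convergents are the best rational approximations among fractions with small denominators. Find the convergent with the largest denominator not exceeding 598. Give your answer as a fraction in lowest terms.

3067/274

a_0 = 11: 11/1  (≤ bound)
a_1 = 5: 56/5  (≤ bound)
a_2 = 5: 291/26  (≤ bound)
a_3 = 1: 347/31  (≤ bound)
a_4 = 7: 2720/243  (≤ bound)
a_5 = 1: 3067/274  (≤ bound)
a_6 = 7: 24189/2161  (> 598, stop)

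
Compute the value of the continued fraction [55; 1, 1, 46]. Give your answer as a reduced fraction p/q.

5162/93

a_0 = 55: 55/1
a_1 = 1: 56/1
a_2 = 1: 111/2
a_3 = 46: 5162/93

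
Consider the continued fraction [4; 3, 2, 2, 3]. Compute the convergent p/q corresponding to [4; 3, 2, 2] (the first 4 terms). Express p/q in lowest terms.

73/17

Start with 2.
2 + 1/(2/1) = 2 + 1/2 = 5/2
3 + 1/(5/2) = 3 + 2/5 = 17/5
4 + 1/(17/5) = 4 + 5/17 = 73/17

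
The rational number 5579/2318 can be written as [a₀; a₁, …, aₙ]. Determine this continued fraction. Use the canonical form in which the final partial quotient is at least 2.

[2; 2, 2, 5, 2, 7, 2, 2]

5579 = 2·2318 + 943, so a_0 = 2
2318 = 2·943 + 432, so a_1 = 2
943 = 2·432 + 79, so a_2 = 2
432 = 5·79 + 37, so a_3 = 5
79 = 2·37 + 5, so a_4 = 2
37 = 7·5 + 2, so a_5 = 7
5 = 2·2 + 1, so a_6 = 2
2 = 2·1 + 0, so a_7 = 2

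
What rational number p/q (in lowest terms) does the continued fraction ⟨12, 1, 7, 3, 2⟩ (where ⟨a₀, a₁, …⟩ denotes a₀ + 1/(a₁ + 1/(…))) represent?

747/58

Start with 2.
3 + 1/(2/1) = 3 + 1/2 = 7/2
7 + 1/(7/2) = 7 + 2/7 = 51/7
1 + 1/(51/7) = 1 + 7/51 = 58/51
12 + 1/(58/51) = 12 + 51/58 = 747/58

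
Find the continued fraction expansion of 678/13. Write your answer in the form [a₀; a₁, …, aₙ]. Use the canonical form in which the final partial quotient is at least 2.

Run the Euclidean algorithm, recording each quotient:
678 ÷ 13 → quotient 52, remainder 2
13 ÷ 2 → quotient 6, remainder 1
2 ÷ 1 → quotient 2, remainder 0

[52; 6, 2]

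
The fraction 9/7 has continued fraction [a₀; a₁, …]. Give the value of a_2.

9 = 1·7 + 2, so a_0 = 1
7 = 3·2 + 1, so a_1 = 3
2 = 2·1 + 0, so a_2 = 2

2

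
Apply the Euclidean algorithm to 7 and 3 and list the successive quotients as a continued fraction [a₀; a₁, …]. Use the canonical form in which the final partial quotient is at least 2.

[2; 3]

Run the Euclidean algorithm, recording each quotient:
7 ÷ 3 → quotient 2, remainder 1
3 ÷ 1 → quotient 3, remainder 0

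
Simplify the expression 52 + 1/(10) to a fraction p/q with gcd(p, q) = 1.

a_0 = 52: 52/1
a_1 = 10: 521/10

521/10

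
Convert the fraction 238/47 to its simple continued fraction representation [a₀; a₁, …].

[5; 15, 1, 2]

238 = 5·47 + 3, so a_0 = 5
47 = 15·3 + 2, so a_1 = 15
3 = 1·2 + 1, so a_2 = 1
2 = 2·1 + 0, so a_3 = 2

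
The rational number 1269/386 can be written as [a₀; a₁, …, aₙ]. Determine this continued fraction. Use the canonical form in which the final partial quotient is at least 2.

Run the Euclidean algorithm, recording each quotient:
1269 = 3·386 + 111, so a_0 = 3
386 = 3·111 + 53, so a_1 = 3
111 = 2·53 + 5, so a_2 = 2
53 = 10·5 + 3, so a_3 = 10
5 = 1·3 + 2, so a_4 = 1
3 = 1·2 + 1, so a_5 = 1
2 = 2·1 + 0, so a_6 = 2

[3; 3, 2, 10, 1, 1, 2]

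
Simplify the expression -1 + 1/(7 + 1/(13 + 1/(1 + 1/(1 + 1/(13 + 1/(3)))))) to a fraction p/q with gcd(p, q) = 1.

-6815/7937

Start with 3.
13 + 1/(3/1) = 13 + 1/3 = 40/3
1 + 1/(40/3) = 1 + 3/40 = 43/40
1 + 1/(43/40) = 1 + 40/43 = 83/43
13 + 1/(83/43) = 13 + 43/83 = 1122/83
7 + 1/(1122/83) = 7 + 83/1122 = 7937/1122
-1 + 1/(7937/1122) = -1 + 1122/7937 = -6815/7937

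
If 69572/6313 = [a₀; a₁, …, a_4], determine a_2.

1

Apply division with remainder until the remainder is 0:
⌊69572/6313⌋ = 11, remainder 129
⌊6313/129⌋ = 48, remainder 121
⌊129/121⌋ = 1, remainder 8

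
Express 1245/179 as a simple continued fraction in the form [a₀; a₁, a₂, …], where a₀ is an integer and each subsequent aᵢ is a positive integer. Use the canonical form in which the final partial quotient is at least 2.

[6; 1, 21, 2, 1, 2]

1245 ÷ 179 → quotient 6, remainder 171
179 ÷ 171 → quotient 1, remainder 8
171 ÷ 8 → quotient 21, remainder 3
8 ÷ 3 → quotient 2, remainder 2
3 ÷ 2 → quotient 1, remainder 1
2 ÷ 1 → quotient 2, remainder 0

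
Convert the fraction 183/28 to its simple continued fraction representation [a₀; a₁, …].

[6; 1, 1, 6, 2]

Run the Euclidean algorithm, recording each quotient:
⌊183/28⌋ = 6, remainder 15
⌊28/15⌋ = 1, remainder 13
⌊15/13⌋ = 1, remainder 2
⌊13/2⌋ = 6, remainder 1
⌊2/1⌋ = 2, remainder 0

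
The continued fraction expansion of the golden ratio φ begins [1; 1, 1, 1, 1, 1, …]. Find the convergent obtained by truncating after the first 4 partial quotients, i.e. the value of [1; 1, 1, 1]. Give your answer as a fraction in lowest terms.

5/3

a_0 = 1: 1/1
a_1 = 1: 2/1
a_2 = 1: 3/2
a_3 = 1: 5/3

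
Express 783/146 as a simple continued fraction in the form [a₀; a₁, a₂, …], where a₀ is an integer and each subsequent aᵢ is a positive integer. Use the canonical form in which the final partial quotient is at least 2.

[5; 2, 1, 3, 13]

⌊783/146⌋ = 5, remainder 53
⌊146/53⌋ = 2, remainder 40
⌊53/40⌋ = 1, remainder 13
⌊40/13⌋ = 3, remainder 1
⌊13/1⌋ = 13, remainder 0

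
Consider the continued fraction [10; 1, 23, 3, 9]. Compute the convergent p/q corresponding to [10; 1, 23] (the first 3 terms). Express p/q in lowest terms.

263/24

Starting at the tail and folding back:
Start with 23.
1 + 1/(23/1) = 1 + 1/23 = 24/23
10 + 1/(24/23) = 10 + 23/24 = 263/24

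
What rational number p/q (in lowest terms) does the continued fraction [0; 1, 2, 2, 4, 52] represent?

1149/1619

a_0 = 0: 0/1
a_1 = 1: 1/1
a_2 = 2: 2/3
a_3 = 2: 5/7
a_4 = 4: 22/31
a_5 = 52: 1149/1619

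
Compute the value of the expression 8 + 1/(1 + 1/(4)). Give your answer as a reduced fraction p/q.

44/5

a_0 = 8: 8/1
a_1 = 1: 9/1
a_2 = 4: 44/5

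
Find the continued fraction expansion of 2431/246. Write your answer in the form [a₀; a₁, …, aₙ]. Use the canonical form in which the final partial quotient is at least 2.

[9; 1, 7, 2, 14]

⌊2431/246⌋ = 9, remainder 217
⌊246/217⌋ = 1, remainder 29
⌊217/29⌋ = 7, remainder 14
⌊29/14⌋ = 2, remainder 1
⌊14/1⌋ = 14, remainder 0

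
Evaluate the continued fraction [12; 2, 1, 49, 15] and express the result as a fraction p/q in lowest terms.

27607/2238

Start with 15.
49 + 1/(15/1) = 49 + 1/15 = 736/15
1 + 1/(736/15) = 1 + 15/736 = 751/736
2 + 1/(751/736) = 2 + 736/751 = 2238/751
12 + 1/(2238/751) = 12 + 751/2238 = 27607/2238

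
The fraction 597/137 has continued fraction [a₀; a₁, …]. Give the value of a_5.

Run the Euclidean algorithm, recording each quotient:
597 = 4·137 + 49, so a_0 = 4
137 = 2·49 + 39, so a_1 = 2
49 = 1·39 + 10, so a_2 = 1
39 = 3·10 + 9, so a_3 = 3
10 = 1·9 + 1, so a_4 = 1
9 = 9·1 + 0, so a_5 = 9

9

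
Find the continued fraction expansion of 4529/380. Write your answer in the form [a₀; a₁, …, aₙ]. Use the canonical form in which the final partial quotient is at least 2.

[11; 1, 11, 3, 1, 7]

4529 = 11·380 + 349, so a_0 = 11
380 = 1·349 + 31, so a_1 = 1
349 = 11·31 + 8, so a_2 = 11
31 = 3·8 + 7, so a_3 = 3
8 = 1·7 + 1, so a_4 = 1
7 = 7·1 + 0, so a_5 = 7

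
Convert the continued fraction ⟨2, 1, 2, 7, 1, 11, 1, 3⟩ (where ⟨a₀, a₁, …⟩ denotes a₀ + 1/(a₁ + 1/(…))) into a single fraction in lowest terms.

3385/1263

Use the convergent recurrence hₖ = aₖ·hₖ₋₁ + hₖ₋₂ (and likewise for the denominators kₖ):
a_0 = 2: 2/1
a_1 = 1: 3/1
a_2 = 2: 8/3
a_3 = 7: 59/22
a_4 = 1: 67/25
a_5 = 11: 796/297
a_6 = 1: 863/322
a_7 = 3: 3385/1263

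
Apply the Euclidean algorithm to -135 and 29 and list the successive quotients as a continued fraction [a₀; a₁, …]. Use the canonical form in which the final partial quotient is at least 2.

[-5; 2, 1, 9]

-135 = -5·29 + 10, so a_0 = -5
29 = 2·10 + 9, so a_1 = 2
10 = 1·9 + 1, so a_2 = 1
9 = 9·1 + 0, so a_3 = 9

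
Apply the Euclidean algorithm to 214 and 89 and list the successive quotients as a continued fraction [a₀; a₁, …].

Apply division with remainder until the remainder is 0:
⌊214/89⌋ = 2, remainder 36
⌊89/36⌋ = 2, remainder 17
⌊36/17⌋ = 2, remainder 2
⌊17/2⌋ = 8, remainder 1
⌊2/1⌋ = 2, remainder 0

[2; 2, 2, 8, 2]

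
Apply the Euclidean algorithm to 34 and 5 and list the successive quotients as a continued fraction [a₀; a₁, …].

[6; 1, 4]

Apply division with remainder until the remainder is 0:
34 ÷ 5 → quotient 6, remainder 4
5 ÷ 4 → quotient 1, remainder 1
4 ÷ 1 → quotient 4, remainder 0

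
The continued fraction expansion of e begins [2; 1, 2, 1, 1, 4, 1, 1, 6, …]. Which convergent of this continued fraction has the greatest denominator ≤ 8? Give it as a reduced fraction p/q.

19/7

List convergents until the denominator exceeds the bound:
a_0 = 2: 2/1  (≤ bound)
a_1 = 1: 3/1  (≤ bound)
a_2 = 2: 8/3  (≤ bound)
a_3 = 1: 11/4  (≤ bound)
a_4 = 1: 19/7  (≤ bound)
a_5 = 4: 87/32  (> 8, stop)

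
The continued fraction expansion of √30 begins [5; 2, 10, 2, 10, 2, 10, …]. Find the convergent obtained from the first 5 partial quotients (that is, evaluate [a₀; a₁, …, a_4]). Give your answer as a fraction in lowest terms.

2525/461

a_0 = 5: 5/1
a_1 = 2: 11/2
a_2 = 10: 115/21
a_3 = 2: 241/44
a_4 = 10: 2525/461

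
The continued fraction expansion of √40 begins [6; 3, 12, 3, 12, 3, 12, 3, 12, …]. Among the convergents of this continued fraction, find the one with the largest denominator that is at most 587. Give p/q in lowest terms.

a_0 = 6: 6/1  (≤ bound)
a_1 = 3: 19/3  (≤ bound)
a_2 = 12: 234/37  (≤ bound)
a_3 = 3: 721/114  (≤ bound)
a_4 = 12: 8886/1405  (> 587, stop)

721/114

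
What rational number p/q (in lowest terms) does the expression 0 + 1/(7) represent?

Start with 7.
0 + 1/(7/1) = 0 + 1/7 = 1/7

1/7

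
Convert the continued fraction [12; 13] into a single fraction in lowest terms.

157/13

Work from the innermost term outward:
Start with 13.
12 + 1/(13/1) = 12 + 1/13 = 157/13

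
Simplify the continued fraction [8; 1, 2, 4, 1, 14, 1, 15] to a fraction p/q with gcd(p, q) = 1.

Collapse the nested fraction from the inside out:
Start with 15.
1 + 1/(15/1) = 1 + 1/15 = 16/15
14 + 1/(16/15) = 14 + 15/16 = 239/16
1 + 1/(239/16) = 1 + 16/239 = 255/239
4 + 1/(255/239) = 4 + 239/255 = 1259/255
2 + 1/(1259/255) = 2 + 255/1259 = 2773/1259
1 + 1/(2773/1259) = 1 + 1259/2773 = 4032/2773
8 + 1/(4032/2773) = 8 + 2773/4032 = 35029/4032

35029/4032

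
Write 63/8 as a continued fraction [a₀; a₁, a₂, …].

Apply division with remainder until the remainder is 0:
63 = 7·8 + 7, so a_0 = 7
8 = 1·7 + 1, so a_1 = 1
7 = 7·1 + 0, so a_2 = 7

[7; 1, 7]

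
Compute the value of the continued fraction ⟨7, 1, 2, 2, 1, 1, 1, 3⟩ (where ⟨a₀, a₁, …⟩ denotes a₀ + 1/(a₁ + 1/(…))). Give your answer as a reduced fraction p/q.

755/98

a_0 = 7: 7/1
a_1 = 1: 8/1
a_2 = 2: 23/3
a_3 = 2: 54/7
a_4 = 1: 77/10
a_5 = 1: 131/17
a_6 = 1: 208/27
a_7 = 3: 755/98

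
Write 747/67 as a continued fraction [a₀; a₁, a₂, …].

Run the Euclidean algorithm, recording each quotient:
747 = 11·67 + 10, so a_0 = 11
67 = 6·10 + 7, so a_1 = 6
10 = 1·7 + 3, so a_2 = 1
7 = 2·3 + 1, so a_3 = 2
3 = 3·1 + 0, so a_4 = 3

[11; 6, 1, 2, 3]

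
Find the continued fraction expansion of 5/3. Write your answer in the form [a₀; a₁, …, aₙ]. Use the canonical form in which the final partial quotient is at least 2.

[1; 1, 2]

Apply division with remainder until the remainder is 0:
5 ÷ 3 → quotient 1, remainder 2
3 ÷ 2 → quotient 1, remainder 1
2 ÷ 1 → quotient 2, remainder 0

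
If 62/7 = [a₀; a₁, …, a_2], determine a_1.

Apply division with remainder until the remainder is 0:
⌊62/7⌋ = 8, remainder 6
⌊7/6⌋ = 1, remainder 1

1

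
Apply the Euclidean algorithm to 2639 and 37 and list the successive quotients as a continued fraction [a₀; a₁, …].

2639 ÷ 37 → quotient 71, remainder 12
37 ÷ 12 → quotient 3, remainder 1
12 ÷ 1 → quotient 12, remainder 0

[71; 3, 12]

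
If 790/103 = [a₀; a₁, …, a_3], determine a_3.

⌊790/103⌋ = 7, remainder 69
⌊103/69⌋ = 1, remainder 34
⌊69/34⌋ = 2, remainder 1
⌊34/1⌋ = 34, remainder 0

34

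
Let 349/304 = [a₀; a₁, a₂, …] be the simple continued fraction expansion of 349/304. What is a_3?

3

Repeatedly divide and take the remainder:
⌊349/304⌋ = 1, remainder 45
⌊304/45⌋ = 6, remainder 34
⌊45/34⌋ = 1, remainder 11
⌊34/11⌋ = 3, remainder 1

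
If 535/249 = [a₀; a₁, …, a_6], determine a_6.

⌊535/249⌋ = 2, remainder 37
⌊249/37⌋ = 6, remainder 27
⌊37/27⌋ = 1, remainder 10
⌊27/10⌋ = 2, remainder 7
⌊10/7⌋ = 1, remainder 3
⌊7/3⌋ = 2, remainder 1
⌊3/1⌋ = 3, remainder 0

3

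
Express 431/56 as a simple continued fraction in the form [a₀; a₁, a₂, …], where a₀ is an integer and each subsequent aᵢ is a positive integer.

431 ÷ 56 → quotient 7, remainder 39
56 ÷ 39 → quotient 1, remainder 17
39 ÷ 17 → quotient 2, remainder 5
17 ÷ 5 → quotient 3, remainder 2
5 ÷ 2 → quotient 2, remainder 1
2 ÷ 1 → quotient 2, remainder 0

[7; 1, 2, 3, 2, 2]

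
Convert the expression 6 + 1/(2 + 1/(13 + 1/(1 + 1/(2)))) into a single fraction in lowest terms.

Collapse the nested fraction from the inside out:
Start with 2.
1 + 1/(2/1) = 1 + 1/2 = 3/2
13 + 1/(3/2) = 13 + 2/3 = 41/3
2 + 1/(41/3) = 2 + 3/41 = 85/41
6 + 1/(85/41) = 6 + 41/85 = 551/85

551/85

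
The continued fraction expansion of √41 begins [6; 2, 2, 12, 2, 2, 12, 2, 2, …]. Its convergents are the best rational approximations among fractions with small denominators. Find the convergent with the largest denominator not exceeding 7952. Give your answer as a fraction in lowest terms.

25414/3969

a_0 = 6: 6/1  (≤ bound)
a_1 = 2: 13/2  (≤ bound)
a_2 = 2: 32/5  (≤ bound)
a_3 = 12: 397/62  (≤ bound)
a_4 = 2: 826/129  (≤ bound)
a_5 = 2: 2049/320  (≤ bound)
a_6 = 12: 25414/3969  (≤ bound)
a_7 = 2: 52877/8258  (> 7952, stop)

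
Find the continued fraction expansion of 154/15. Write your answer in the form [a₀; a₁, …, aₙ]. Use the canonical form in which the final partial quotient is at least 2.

[10; 3, 1, 3]

Repeatedly divide and take the remainder:
⌊154/15⌋ = 10, remainder 4
⌊15/4⌋ = 3, remainder 3
⌊4/3⌋ = 1, remainder 1
⌊3/1⌋ = 3, remainder 0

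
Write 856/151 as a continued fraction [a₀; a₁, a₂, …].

Repeatedly divide and take the remainder:
856 ÷ 151 → quotient 5, remainder 101
151 ÷ 101 → quotient 1, remainder 50
101 ÷ 50 → quotient 2, remainder 1
50 ÷ 1 → quotient 50, remainder 0

[5; 1, 2, 50]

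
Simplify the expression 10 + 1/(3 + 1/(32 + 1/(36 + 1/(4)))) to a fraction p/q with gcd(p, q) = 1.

Compute successive convergents:
a_0 = 10: 10/1
a_1 = 3: 31/3
a_2 = 32: 1002/97
a_3 = 36: 36103/3495
a_4 = 4: 145414/14077

145414/14077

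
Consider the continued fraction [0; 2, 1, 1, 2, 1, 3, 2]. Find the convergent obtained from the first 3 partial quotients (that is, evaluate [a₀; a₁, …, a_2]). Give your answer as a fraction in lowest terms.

1/3

Start with 1.
2 + 1/(1/1) = 2 + 1/1 = 3/1
0 + 1/(3/1) = 0 + 1/3 = 1/3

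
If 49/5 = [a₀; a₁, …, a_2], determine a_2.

4

49 ÷ 5 → quotient 9, remainder 4
5 ÷ 4 → quotient 1, remainder 1
4 ÷ 1 → quotient 4, remainder 0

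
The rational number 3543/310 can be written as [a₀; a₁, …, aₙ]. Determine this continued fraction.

Run the Euclidean algorithm, recording each quotient:
3543 ÷ 310 → quotient 11, remainder 133
310 ÷ 133 → quotient 2, remainder 44
133 ÷ 44 → quotient 3, remainder 1
44 ÷ 1 → quotient 44, remainder 0

[11; 2, 3, 44]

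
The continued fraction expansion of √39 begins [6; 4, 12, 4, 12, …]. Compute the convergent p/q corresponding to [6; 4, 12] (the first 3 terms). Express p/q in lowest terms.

Start with 12.
4 + 1/(12/1) = 4 + 1/12 = 49/12
6 + 1/(49/12) = 6 + 12/49 = 306/49

306/49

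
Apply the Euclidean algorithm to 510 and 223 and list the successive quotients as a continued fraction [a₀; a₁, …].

⌊510/223⌋ = 2, remainder 64
⌊223/64⌋ = 3, remainder 31
⌊64/31⌋ = 2, remainder 2
⌊31/2⌋ = 15, remainder 1
⌊2/1⌋ = 2, remainder 0

[2; 3, 2, 15, 2]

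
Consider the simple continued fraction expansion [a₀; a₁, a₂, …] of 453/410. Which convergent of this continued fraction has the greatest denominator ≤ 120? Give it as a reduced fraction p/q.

21/19

List convergents until the denominator exceeds the bound:
a_0 = 1: 1/1  (≤ bound)
a_1 = 9: 10/9  (≤ bound)
a_2 = 1: 11/10  (≤ bound)
a_3 = 1: 21/19  (≤ bound)
a_4 = 6: 137/124  (> 120, stop)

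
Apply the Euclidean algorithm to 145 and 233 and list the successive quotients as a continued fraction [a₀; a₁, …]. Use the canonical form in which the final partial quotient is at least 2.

145 ÷ 233 → quotient 0, remainder 145
233 ÷ 145 → quotient 1, remainder 88
145 ÷ 88 → quotient 1, remainder 57
88 ÷ 57 → quotient 1, remainder 31
57 ÷ 31 → quotient 1, remainder 26
31 ÷ 26 → quotient 1, remainder 5
26 ÷ 5 → quotient 5, remainder 1
5 ÷ 1 → quotient 5, remainder 0

[0; 1, 1, 1, 1, 1, 5, 5]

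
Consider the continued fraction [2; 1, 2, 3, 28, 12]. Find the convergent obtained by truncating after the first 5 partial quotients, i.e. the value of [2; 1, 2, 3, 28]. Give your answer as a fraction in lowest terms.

Start with 28.
3 + 1/(28/1) = 3 + 1/28 = 85/28
2 + 1/(85/28) = 2 + 28/85 = 198/85
1 + 1/(198/85) = 1 + 85/198 = 283/198
2 + 1/(283/198) = 2 + 198/283 = 764/283

764/283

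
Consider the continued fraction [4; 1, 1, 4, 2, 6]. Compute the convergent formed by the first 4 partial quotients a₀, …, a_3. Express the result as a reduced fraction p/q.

Start with 4.
1 + 1/(4/1) = 1 + 1/4 = 5/4
1 + 1/(5/4) = 1 + 4/5 = 9/5
4 + 1/(9/5) = 4 + 5/9 = 41/9

41/9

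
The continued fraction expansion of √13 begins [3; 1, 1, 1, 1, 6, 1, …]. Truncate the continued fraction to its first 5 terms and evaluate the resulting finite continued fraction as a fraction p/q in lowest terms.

a_0 = 3: 3/1
a_1 = 1: 4/1
a_2 = 1: 7/2
a_3 = 1: 11/3
a_4 = 1: 18/5

18/5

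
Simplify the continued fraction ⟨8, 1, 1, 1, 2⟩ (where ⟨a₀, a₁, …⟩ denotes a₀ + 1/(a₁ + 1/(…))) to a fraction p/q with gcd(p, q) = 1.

69/8

Start with 2.
1 + 1/(2/1) = 1 + 1/2 = 3/2
1 + 1/(3/2) = 1 + 2/3 = 5/3
1 + 1/(5/3) = 1 + 3/5 = 8/5
8 + 1/(8/5) = 8 + 5/8 = 69/8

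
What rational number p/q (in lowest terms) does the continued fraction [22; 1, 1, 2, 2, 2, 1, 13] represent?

Build up convergents one term at a time:
a_0 = 22: 22/1
a_1 = 1: 23/1
a_2 = 1: 45/2
a_3 = 2: 113/5
a_4 = 2: 271/12
a_5 = 2: 655/29
a_6 = 1: 926/41
a_7 = 13: 12693/562

12693/562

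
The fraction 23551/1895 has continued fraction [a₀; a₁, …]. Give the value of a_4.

33

Repeatedly divide and take the remainder:
⌊23551/1895⌋ = 12, remainder 811
⌊1895/811⌋ = 2, remainder 273
⌊811/273⌋ = 2, remainder 265
⌊273/265⌋ = 1, remainder 8
⌊265/8⌋ = 33, remainder 1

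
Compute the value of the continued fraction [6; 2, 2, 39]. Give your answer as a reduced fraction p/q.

1261/197

a_0 = 6: 6/1
a_1 = 2: 13/2
a_2 = 2: 32/5
a_3 = 39: 1261/197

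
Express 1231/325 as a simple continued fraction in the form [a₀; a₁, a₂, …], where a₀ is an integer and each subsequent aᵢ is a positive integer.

Apply division with remainder until the remainder is 0:
⌊1231/325⌋ = 3, remainder 256
⌊325/256⌋ = 1, remainder 69
⌊256/69⌋ = 3, remainder 49
⌊69/49⌋ = 1, remainder 20
⌊49/20⌋ = 2, remainder 9
⌊20/9⌋ = 2, remainder 2
⌊9/2⌋ = 4, remainder 1
⌊2/1⌋ = 2, remainder 0

[3; 1, 3, 1, 2, 2, 4, 2]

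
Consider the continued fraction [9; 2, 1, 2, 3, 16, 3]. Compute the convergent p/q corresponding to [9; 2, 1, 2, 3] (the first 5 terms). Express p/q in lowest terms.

Start with 3.
2 + 1/(3/1) = 2 + 1/3 = 7/3
1 + 1/(7/3) = 1 + 3/7 = 10/7
2 + 1/(10/7) = 2 + 7/10 = 27/10
9 + 1/(27/10) = 9 + 10/27 = 253/27

253/27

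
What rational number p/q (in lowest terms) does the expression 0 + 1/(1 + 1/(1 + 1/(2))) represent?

3/5

Collapse the nested fraction from the inside out:
Start with 2.
1 + 1/(2/1) = 1 + 1/2 = 3/2
1 + 1/(3/2) = 1 + 2/3 = 5/3
0 + 1/(5/3) = 0 + 3/5 = 3/5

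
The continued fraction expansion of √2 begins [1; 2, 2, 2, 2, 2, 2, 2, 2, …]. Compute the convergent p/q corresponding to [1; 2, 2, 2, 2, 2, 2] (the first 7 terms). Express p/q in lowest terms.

239/169

Start with 2.
2 + 1/(2/1) = 2 + 1/2 = 5/2
2 + 1/(5/2) = 2 + 2/5 = 12/5
2 + 1/(12/5) = 2 + 5/12 = 29/12
2 + 1/(29/12) = 2 + 12/29 = 70/29
2 + 1/(70/29) = 2 + 29/70 = 169/70
1 + 1/(169/70) = 1 + 70/169 = 239/169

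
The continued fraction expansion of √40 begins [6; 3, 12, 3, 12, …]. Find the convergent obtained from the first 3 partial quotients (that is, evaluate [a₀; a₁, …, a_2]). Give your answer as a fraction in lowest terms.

234/37

a_0 = 6: 6/1
a_1 = 3: 19/3
a_2 = 12: 234/37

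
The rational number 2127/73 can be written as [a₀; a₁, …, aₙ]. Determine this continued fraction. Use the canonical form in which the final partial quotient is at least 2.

[29; 7, 3, 3]

Apply division with remainder until the remainder is 0:
2127 = 29·73 + 10, so a_0 = 29
73 = 7·10 + 3, so a_1 = 7
10 = 3·3 + 1, so a_2 = 3
3 = 3·1 + 0, so a_3 = 3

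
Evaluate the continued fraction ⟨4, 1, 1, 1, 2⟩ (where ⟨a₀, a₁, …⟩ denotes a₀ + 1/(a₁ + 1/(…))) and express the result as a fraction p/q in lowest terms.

Starting at the tail and folding back:
Start with 2.
1 + 1/(2/1) = 1 + 1/2 = 3/2
1 + 1/(3/2) = 1 + 2/3 = 5/3
1 + 1/(5/3) = 1 + 3/5 = 8/5
4 + 1/(8/5) = 4 + 5/8 = 37/8

37/8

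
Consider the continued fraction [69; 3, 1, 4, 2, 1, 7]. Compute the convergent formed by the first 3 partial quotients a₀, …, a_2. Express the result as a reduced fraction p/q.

277/4

Start with 1.
3 + 1/(1/1) = 3 + 1/1 = 4/1
69 + 1/(4/1) = 69 + 1/4 = 277/4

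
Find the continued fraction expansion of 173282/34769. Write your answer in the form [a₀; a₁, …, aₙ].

⌊173282/34769⌋ = 4, remainder 34206
⌊34769/34206⌋ = 1, remainder 563
⌊34206/563⌋ = 60, remainder 426
⌊563/426⌋ = 1, remainder 137
⌊426/137⌋ = 3, remainder 15
⌊137/15⌋ = 9, remainder 2
⌊15/2⌋ = 7, remainder 1
⌊2/1⌋ = 2, remainder 0

[4; 1, 60, 1, 3, 9, 7, 2]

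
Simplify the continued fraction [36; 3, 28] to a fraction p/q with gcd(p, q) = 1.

Collapse the nested fraction from the inside out:
Start with 28.
3 + 1/(28/1) = 3 + 1/28 = 85/28
36 + 1/(85/28) = 36 + 28/85 = 3088/85

3088/85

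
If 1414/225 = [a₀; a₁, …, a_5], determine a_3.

1414 ÷ 225 → quotient 6, remainder 64
225 ÷ 64 → quotient 3, remainder 33
64 ÷ 33 → quotient 1, remainder 31
33 ÷ 31 → quotient 1, remainder 2

1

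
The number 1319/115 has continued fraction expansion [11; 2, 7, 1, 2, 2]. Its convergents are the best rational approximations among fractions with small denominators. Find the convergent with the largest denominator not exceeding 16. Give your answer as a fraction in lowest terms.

172/15

List convergents until the denominator exceeds the bound:
a_0 = 11: 11/1  (≤ bound)
a_1 = 2: 23/2  (≤ bound)
a_2 = 7: 172/15  (≤ bound)
a_3 = 1: 195/17  (> 16, stop)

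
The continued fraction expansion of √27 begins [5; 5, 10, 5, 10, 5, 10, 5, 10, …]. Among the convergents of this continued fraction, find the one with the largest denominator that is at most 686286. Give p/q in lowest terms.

716035/137801

List convergents until the denominator exceeds the bound:
a_0 = 5: 5/1  (≤ bound)
a_1 = 5: 26/5  (≤ bound)
a_2 = 10: 265/51  (≤ bound)
a_3 = 5: 1351/260  (≤ bound)
a_4 = 10: 13775/2651  (≤ bound)
a_5 = 5: 70226/13515  (≤ bound)
a_6 = 10: 716035/137801  (≤ bound)
a_7 = 5: 3650401/702520  (> 686286, stop)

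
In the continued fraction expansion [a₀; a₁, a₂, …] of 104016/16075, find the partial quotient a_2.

104016 ÷ 16075 → quotient 6, remainder 7566
16075 ÷ 7566 → quotient 2, remainder 943
7566 ÷ 943 → quotient 8, remainder 22

8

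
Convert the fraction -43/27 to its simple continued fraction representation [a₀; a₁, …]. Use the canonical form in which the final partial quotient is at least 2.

-43 ÷ 27 → quotient -2, remainder 11
27 ÷ 11 → quotient 2, remainder 5
11 ÷ 5 → quotient 2, remainder 1
5 ÷ 1 → quotient 5, remainder 0

[-2; 2, 2, 5]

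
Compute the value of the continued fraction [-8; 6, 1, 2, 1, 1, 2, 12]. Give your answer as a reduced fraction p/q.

Starting at the tail and folding back:
Start with 12.
2 + 1/(12/1) = 2 + 1/12 = 25/12
1 + 1/(25/12) = 1 + 12/25 = 37/25
1 + 1/(37/25) = 1 + 25/37 = 62/37
2 + 1/(62/37) = 2 + 37/62 = 161/62
1 + 1/(161/62) = 1 + 62/161 = 223/161
6 + 1/(223/161) = 6 + 161/223 = 1499/223
-8 + 1/(1499/223) = -8 + 223/1499 = -11769/1499

-11769/1499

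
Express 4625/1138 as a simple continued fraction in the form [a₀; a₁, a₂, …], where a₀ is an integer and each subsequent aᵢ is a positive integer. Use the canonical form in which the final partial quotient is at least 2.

⌊4625/1138⌋ = 4, remainder 73
⌊1138/73⌋ = 15, remainder 43
⌊73/43⌋ = 1, remainder 30
⌊43/30⌋ = 1, remainder 13
⌊30/13⌋ = 2, remainder 4
⌊13/4⌋ = 3, remainder 1
⌊4/1⌋ = 4, remainder 0

[4; 15, 1, 1, 2, 3, 4]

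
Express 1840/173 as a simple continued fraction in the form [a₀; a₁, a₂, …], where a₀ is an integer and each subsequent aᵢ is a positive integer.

[10; 1, 1, 1, 2, 1, 15]

Run the Euclidean algorithm, recording each quotient:
⌊1840/173⌋ = 10, remainder 110
⌊173/110⌋ = 1, remainder 63
⌊110/63⌋ = 1, remainder 47
⌊63/47⌋ = 1, remainder 16
⌊47/16⌋ = 2, remainder 15
⌊16/15⌋ = 1, remainder 1
⌊15/1⌋ = 15, remainder 0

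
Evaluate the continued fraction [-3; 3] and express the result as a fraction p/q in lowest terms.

-8/3

Build up convergents one term at a time:
a_0 = -3: -3/1
a_1 = 3: -8/3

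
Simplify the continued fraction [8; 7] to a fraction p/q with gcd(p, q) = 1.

57/7

Compute successive convergents:
a_0 = 8: 8/1
a_1 = 7: 57/7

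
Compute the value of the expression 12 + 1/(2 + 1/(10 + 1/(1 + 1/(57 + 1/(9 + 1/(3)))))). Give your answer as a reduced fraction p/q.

466249/37365

a_0 = 12: 12/1
a_1 = 2: 25/2
a_2 = 10: 262/21
a_3 = 1: 287/23
a_4 = 57: 16621/1332
a_5 = 9: 149876/12011
a_6 = 3: 466249/37365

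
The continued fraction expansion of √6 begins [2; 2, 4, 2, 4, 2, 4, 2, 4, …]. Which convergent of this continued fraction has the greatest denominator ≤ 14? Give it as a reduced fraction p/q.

22/9

a_0 = 2: 2/1  (≤ bound)
a_1 = 2: 5/2  (≤ bound)
a_2 = 4: 22/9  (≤ bound)
a_3 = 2: 49/20  (> 14, stop)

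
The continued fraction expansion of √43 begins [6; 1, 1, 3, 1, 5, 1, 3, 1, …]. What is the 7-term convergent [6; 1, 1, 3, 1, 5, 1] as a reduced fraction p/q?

400/61

Start with 1.
5 + 1/(1/1) = 5 + 1/1 = 6/1
1 + 1/(6/1) = 1 + 1/6 = 7/6
3 + 1/(7/6) = 3 + 6/7 = 27/7
1 + 1/(27/7) = 1 + 7/27 = 34/27
1 + 1/(34/27) = 1 + 27/34 = 61/34
6 + 1/(61/34) = 6 + 34/61 = 400/61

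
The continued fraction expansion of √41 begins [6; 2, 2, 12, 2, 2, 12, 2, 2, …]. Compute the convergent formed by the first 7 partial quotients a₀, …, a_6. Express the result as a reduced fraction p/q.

25414/3969

Start with 12.
2 + 1/(12/1) = 2 + 1/12 = 25/12
2 + 1/(25/12) = 2 + 12/25 = 62/25
12 + 1/(62/25) = 12 + 25/62 = 769/62
2 + 1/(769/62) = 2 + 62/769 = 1600/769
2 + 1/(1600/769) = 2 + 769/1600 = 3969/1600
6 + 1/(3969/1600) = 6 + 1600/3969 = 25414/3969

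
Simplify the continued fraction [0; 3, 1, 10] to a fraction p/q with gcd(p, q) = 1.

Start with 10.
1 + 1/(10/1) = 1 + 1/10 = 11/10
3 + 1/(11/10) = 3 + 10/11 = 43/11
0 + 1/(43/11) = 0 + 11/43 = 11/43

11/43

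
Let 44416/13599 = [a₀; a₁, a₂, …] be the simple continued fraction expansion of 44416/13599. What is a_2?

1

⌊44416/13599⌋ = 3, remainder 3619
⌊13599/3619⌋ = 3, remainder 2742
⌊3619/2742⌋ = 1, remainder 877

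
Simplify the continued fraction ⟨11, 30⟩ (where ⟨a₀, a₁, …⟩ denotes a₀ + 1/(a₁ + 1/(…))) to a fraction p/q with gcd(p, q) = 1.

Start with 30.
11 + 1/(30/1) = 11 + 1/30 = 331/30

331/30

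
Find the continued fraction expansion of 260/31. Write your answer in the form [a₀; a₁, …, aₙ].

⌊260/31⌋ = 8, remainder 12
⌊31/12⌋ = 2, remainder 7
⌊12/7⌋ = 1, remainder 5
⌊7/5⌋ = 1, remainder 2
⌊5/2⌋ = 2, remainder 1
⌊2/1⌋ = 2, remainder 0

[8; 2, 1, 1, 2, 2]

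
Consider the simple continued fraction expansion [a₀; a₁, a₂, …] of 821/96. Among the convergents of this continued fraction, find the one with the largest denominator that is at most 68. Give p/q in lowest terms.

a_0 = 8: 8/1  (≤ bound)
a_1 = 1: 9/1  (≤ bound)
a_2 = 1: 17/2  (≤ bound)
a_3 = 4: 77/9  (≤ bound)
a_4 = 3: 248/29  (≤ bound)
a_5 = 3: 821/96  (> 68, stop)

248/29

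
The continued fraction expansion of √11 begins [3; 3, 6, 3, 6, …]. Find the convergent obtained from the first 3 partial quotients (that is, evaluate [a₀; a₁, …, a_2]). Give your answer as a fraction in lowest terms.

a_0 = 3: 3/1
a_1 = 3: 10/3
a_2 = 6: 63/19

63/19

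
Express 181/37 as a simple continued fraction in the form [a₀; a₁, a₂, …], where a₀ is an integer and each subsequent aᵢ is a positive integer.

Run the Euclidean algorithm, recording each quotient:
181 ÷ 37 → quotient 4, remainder 33
37 ÷ 33 → quotient 1, remainder 4
33 ÷ 4 → quotient 8, remainder 1
4 ÷ 1 → quotient 4, remainder 0

[4; 1, 8, 4]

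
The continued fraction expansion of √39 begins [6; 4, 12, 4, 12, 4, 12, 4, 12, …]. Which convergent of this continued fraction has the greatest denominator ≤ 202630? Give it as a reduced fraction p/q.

a_0 = 6: 6/1  (≤ bound)
a_1 = 4: 25/4  (≤ bound)
a_2 = 12: 306/49  (≤ bound)
a_3 = 4: 1249/200  (≤ bound)
a_4 = 12: 15294/2449  (≤ bound)
a_5 = 4: 62425/9996  (≤ bound)
a_6 = 12: 764394/122401  (≤ bound)
a_7 = 4: 3120001/499600  (> 202630, stop)

764394/122401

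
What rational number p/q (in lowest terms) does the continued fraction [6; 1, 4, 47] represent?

a_0 = 6: 6/1
a_1 = 1: 7/1
a_2 = 4: 34/5
a_3 = 47: 1605/236

1605/236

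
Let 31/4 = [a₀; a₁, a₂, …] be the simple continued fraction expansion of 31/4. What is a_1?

1

Run the Euclidean algorithm, recording each quotient:
31 ÷ 4 → quotient 7, remainder 3
4 ÷ 3 → quotient 1, remainder 1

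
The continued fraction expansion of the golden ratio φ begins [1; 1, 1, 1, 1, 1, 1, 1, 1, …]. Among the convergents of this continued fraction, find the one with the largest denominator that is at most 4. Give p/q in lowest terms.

5/3

a_0 = 1: 1/1  (≤ bound)
a_1 = 1: 2/1  (≤ bound)
a_2 = 1: 3/2  (≤ bound)
a_3 = 1: 5/3  (≤ bound)
a_4 = 1: 8/5  (> 4, stop)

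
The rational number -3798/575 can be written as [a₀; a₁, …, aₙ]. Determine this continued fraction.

Repeatedly divide and take the remainder:
-3798 ÷ 575 → quotient -7, remainder 227
575 ÷ 227 → quotient 2, remainder 121
227 ÷ 121 → quotient 1, remainder 106
121 ÷ 106 → quotient 1, remainder 15
106 ÷ 15 → quotient 7, remainder 1
15 ÷ 1 → quotient 15, remainder 0

[-7; 2, 1, 1, 7, 15]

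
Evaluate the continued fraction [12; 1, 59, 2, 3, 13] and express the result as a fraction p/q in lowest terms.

72967/5620

a_0 = 12: 12/1
a_1 = 1: 13/1
a_2 = 59: 779/60
a_3 = 2: 1571/121
a_4 = 3: 5492/423
a_5 = 13: 72967/5620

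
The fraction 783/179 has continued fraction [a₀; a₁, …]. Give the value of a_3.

2

783 ÷ 179 → quotient 4, remainder 67
179 ÷ 67 → quotient 2, remainder 45
67 ÷ 45 → quotient 1, remainder 22
45 ÷ 22 → quotient 2, remainder 1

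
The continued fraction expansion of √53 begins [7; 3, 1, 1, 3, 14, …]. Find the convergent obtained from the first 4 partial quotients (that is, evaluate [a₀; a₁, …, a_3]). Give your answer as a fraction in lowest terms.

Use the convergent recurrence hₖ = aₖ·hₖ₋₁ + hₖ₋₂ (and likewise for the denominators kₖ):
a_0 = 7: 7/1
a_1 = 3: 22/3
a_2 = 1: 29/4
a_3 = 1: 51/7

51/7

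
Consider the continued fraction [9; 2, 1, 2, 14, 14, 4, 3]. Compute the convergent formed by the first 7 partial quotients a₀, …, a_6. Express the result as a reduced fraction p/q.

61746/6587

Start with 4.
14 + 1/(4/1) = 14 + 1/4 = 57/4
14 + 1/(57/4) = 14 + 4/57 = 802/57
2 + 1/(802/57) = 2 + 57/802 = 1661/802
1 + 1/(1661/802) = 1 + 802/1661 = 2463/1661
2 + 1/(2463/1661) = 2 + 1661/2463 = 6587/2463
9 + 1/(6587/2463) = 9 + 2463/6587 = 61746/6587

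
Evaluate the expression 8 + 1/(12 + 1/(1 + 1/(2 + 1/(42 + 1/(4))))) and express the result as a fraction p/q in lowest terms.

52303/6474

Compute successive convergents:
a_0 = 8: 8/1
a_1 = 12: 97/12
a_2 = 1: 105/13
a_3 = 2: 307/38
a_4 = 42: 12999/1609
a_5 = 4: 52303/6474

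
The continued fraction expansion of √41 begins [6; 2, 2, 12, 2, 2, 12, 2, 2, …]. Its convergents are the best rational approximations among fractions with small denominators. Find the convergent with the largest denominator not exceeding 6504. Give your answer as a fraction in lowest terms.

25414/3969

a_0 = 6: 6/1  (≤ bound)
a_1 = 2: 13/2  (≤ bound)
a_2 = 2: 32/5  (≤ bound)
a_3 = 12: 397/62  (≤ bound)
a_4 = 2: 826/129  (≤ bound)
a_5 = 2: 2049/320  (≤ bound)
a_6 = 12: 25414/3969  (≤ bound)
a_7 = 2: 52877/8258  (> 6504, stop)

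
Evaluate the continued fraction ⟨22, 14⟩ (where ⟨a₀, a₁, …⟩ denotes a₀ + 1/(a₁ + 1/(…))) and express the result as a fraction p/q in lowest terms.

a_0 = 22: 22/1
a_1 = 14: 309/14

309/14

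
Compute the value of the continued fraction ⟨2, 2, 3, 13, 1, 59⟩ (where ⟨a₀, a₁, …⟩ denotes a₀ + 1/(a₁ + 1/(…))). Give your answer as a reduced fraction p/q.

Start with 59.
1 + 1/(59/1) = 1 + 1/59 = 60/59
13 + 1/(60/59) = 13 + 59/60 = 839/60
3 + 1/(839/60) = 3 + 60/839 = 2577/839
2 + 1/(2577/839) = 2 + 839/2577 = 5993/2577
2 + 1/(5993/2577) = 2 + 2577/5993 = 14563/5993

14563/5993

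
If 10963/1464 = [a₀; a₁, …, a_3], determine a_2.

10963 ÷ 1464 → quotient 7, remainder 715
1464 ÷ 715 → quotient 2, remainder 34
715 ÷ 34 → quotient 21, remainder 1

21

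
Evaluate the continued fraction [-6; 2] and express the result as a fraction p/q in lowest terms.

-11/2

Work from the innermost term outward:
Start with 2.
-6 + 1/(2/1) = -6 + 1/2 = -11/2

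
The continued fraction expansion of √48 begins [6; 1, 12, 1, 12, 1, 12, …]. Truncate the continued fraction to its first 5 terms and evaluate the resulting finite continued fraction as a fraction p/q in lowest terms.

Start with 12.
1 + 1/(12/1) = 1 + 1/12 = 13/12
12 + 1/(13/12) = 12 + 12/13 = 168/13
1 + 1/(168/13) = 1 + 13/168 = 181/168
6 + 1/(181/168) = 6 + 168/181 = 1254/181

1254/181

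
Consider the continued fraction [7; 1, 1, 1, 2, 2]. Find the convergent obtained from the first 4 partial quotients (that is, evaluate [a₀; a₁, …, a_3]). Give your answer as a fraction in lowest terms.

23/3

Compute successive convergents:
a_0 = 7: 7/1
a_1 = 1: 8/1
a_2 = 1: 15/2
a_3 = 1: 23/3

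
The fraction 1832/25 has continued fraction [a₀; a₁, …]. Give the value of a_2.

1

Apply division with remainder until the remainder is 0:
1832 ÷ 25 → quotient 73, remainder 7
25 ÷ 7 → quotient 3, remainder 4
7 ÷ 4 → quotient 1, remainder 3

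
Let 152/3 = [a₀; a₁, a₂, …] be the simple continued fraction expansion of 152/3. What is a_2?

152 ÷ 3 → quotient 50, remainder 2
3 ÷ 2 → quotient 1, remainder 1
2 ÷ 1 → quotient 2, remainder 0

2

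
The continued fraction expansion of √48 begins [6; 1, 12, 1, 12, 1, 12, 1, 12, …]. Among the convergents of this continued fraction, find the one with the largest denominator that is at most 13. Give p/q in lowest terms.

90/13

a_0 = 6: 6/1  (≤ bound)
a_1 = 1: 7/1  (≤ bound)
a_2 = 12: 90/13  (≤ bound)
a_3 = 1: 97/14  (> 13, stop)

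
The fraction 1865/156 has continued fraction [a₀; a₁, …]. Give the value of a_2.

21

Apply division with remainder until the remainder is 0:
1865 ÷ 156 → quotient 11, remainder 149
156 ÷ 149 → quotient 1, remainder 7
149 ÷ 7 → quotient 21, remainder 2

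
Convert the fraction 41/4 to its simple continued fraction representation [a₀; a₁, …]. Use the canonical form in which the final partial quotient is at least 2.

41 = 10·4 + 1, so a_0 = 10
4 = 4·1 + 0, so a_1 = 4

[10; 4]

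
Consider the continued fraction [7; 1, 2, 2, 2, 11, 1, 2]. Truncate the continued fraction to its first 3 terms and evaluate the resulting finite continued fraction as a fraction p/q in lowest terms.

a_0 = 7: 7/1
a_1 = 1: 8/1
a_2 = 2: 23/3

23/3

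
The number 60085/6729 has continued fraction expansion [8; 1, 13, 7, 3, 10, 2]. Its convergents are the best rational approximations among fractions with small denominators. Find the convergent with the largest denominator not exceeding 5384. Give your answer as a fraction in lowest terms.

28654/3209

a_0 = 8: 8/1  (≤ bound)
a_1 = 1: 9/1  (≤ bound)
a_2 = 13: 125/14  (≤ bound)
a_3 = 7: 884/99  (≤ bound)
a_4 = 3: 2777/311  (≤ bound)
a_5 = 10: 28654/3209  (≤ bound)
a_6 = 2: 60085/6729  (> 5384, stop)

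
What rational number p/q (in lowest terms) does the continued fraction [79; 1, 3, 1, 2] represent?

Start with 2.
1 + 1/(2/1) = 1 + 1/2 = 3/2
3 + 1/(3/2) = 3 + 2/3 = 11/3
1 + 1/(11/3) = 1 + 3/11 = 14/11
79 + 1/(14/11) = 79 + 11/14 = 1117/14

1117/14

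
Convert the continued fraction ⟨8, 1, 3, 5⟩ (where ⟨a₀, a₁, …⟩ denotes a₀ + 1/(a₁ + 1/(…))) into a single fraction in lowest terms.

a_0 = 8: 8/1
a_1 = 1: 9/1
a_2 = 3: 35/4
a_3 = 5: 184/21

184/21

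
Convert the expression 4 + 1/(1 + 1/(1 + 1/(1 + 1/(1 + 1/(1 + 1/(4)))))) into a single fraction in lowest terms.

171/37

Use the convergent recurrence hₖ = aₖ·hₖ₋₁ + hₖ₋₂ (and likewise for the denominators kₖ):
a_0 = 4: 4/1
a_1 = 1: 5/1
a_2 = 1: 9/2
a_3 = 1: 14/3
a_4 = 1: 23/5
a_5 = 1: 37/8
a_6 = 4: 171/37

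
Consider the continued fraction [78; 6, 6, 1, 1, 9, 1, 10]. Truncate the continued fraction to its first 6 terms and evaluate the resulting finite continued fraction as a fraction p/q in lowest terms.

59638/763

a_0 = 78: 78/1
a_1 = 6: 469/6
a_2 = 6: 2892/37
a_3 = 1: 3361/43
a_4 = 1: 6253/80
a_5 = 9: 59638/763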